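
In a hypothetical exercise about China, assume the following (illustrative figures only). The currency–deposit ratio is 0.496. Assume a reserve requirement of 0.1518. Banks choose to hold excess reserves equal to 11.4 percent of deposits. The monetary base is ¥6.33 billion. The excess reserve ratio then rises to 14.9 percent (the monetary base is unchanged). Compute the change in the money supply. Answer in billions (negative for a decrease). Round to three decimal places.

-0.546 billion

Initially m₁ = (1 + 0.496) / (0.1518 + 0.114 + 0.496) ≈ 1.96377, so M₁ = 1.96377 × 6.33 ≈ 12.4307 billion.
After the change m₂ = (1 + 0.496) / (0.1518 + 0.149 + 0.496) ≈ 1.87751, so M₂ = 1.87751 × 6.33 ≈ 11.8846 billion.
ΔM = M₂ − M₁ = 11.8846 − 12.4307 = -0.5461 billion.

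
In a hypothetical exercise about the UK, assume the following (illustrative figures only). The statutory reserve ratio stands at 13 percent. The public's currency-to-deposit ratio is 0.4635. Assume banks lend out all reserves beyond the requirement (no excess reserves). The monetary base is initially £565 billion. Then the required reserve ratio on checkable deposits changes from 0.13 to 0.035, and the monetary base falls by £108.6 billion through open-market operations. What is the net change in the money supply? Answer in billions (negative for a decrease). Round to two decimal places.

-53.32 billion

Before: m₁ = (1 + 0.4635) / (0.13 + 0.4635) ≈ 2.465880, MB₁ = 565, so M₁ = 2.465880 × 565 = 1393.2222 billion.
After: m₂ = (1 + 0.4635) / (0.035 + 0.4635) ≈ 2.935807, MB₂ = 565 − 108.6 = 456.4, so M₂ = 2.935807 × 456.4 ≈ 1339.9023 billion.
ΔM = M₂ − M₁ = 1339.9023 − 1393.2222 = -53.3199 billion.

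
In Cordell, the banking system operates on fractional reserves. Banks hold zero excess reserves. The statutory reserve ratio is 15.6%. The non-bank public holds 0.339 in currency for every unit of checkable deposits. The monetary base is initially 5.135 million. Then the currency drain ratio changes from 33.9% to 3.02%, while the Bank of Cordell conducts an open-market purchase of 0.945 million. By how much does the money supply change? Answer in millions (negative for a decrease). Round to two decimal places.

19.75 million

Before: m₁ = (1 + 0.339) / (0.156 + 0.339) ≈ 2.7051, MB₁ = 5.135, so M₁ = 2.7051 × 5.135 ≈ 13.8907 million.
After: m₂ = (1 + 0.0302) / (0.156 + 0.0302) ≈ 5.5328, MB₂ = 5.135 + 0.945 = 6.08, so M₂ = 5.5328 × 6.08 ≈ 33.6394 million.
ΔM = M₂ − M₁ = 33.6394 − 13.8907 = 19.7487 million.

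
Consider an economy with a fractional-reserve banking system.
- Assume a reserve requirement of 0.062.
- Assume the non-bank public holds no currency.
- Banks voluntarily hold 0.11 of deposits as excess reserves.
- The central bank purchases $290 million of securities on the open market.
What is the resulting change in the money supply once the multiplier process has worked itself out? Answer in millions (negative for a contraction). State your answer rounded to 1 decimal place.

The money multiplier is m = 1 / (rr + e) = 1 / (0.062 + 0.11) ≈ 5.81395.
The purchase adds 290 million of base, so ΔM = m × ΔMB = 5.81395 × (+290) = 1686.0455 million.

$1686.0 million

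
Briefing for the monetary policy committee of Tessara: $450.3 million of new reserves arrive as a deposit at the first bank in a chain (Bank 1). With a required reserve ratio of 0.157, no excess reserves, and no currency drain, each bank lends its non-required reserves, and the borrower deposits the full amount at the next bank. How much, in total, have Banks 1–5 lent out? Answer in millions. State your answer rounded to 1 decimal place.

$1388.5 million

Bank i lends (1 − rr)^i of the original deposit: Bank 1 lends 450.3·0.8430 = 379.6029, Bank 2 lends 450.3·0.8430² ≈ 320.0052, and so on.
Summing a geometric series: total = 450.3·[0.8430·(1 − 0.8430^5) / (1 − 0.8430)] ≈ 1388.4918 million.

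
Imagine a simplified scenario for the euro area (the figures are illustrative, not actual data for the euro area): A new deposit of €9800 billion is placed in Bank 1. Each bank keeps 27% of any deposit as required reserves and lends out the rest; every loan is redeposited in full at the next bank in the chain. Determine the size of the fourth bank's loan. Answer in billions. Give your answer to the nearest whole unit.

€2783 billion

Each bank lends a fraction (1 − rr) = 0.7300 of the deposit it receives, so Bank 4 receives 9800·0.7300^3 and lends 9800·0.7300^4 ≈ 2783.0276 billion.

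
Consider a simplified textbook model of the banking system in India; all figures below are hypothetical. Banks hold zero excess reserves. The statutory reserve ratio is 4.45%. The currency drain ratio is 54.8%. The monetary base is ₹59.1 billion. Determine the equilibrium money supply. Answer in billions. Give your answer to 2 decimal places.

₹154.41 billion

The money multiplier is m = (1 + c) / (rr + c) = (1 + 0.548) / (0.0445 + 0.548) ≈ 2.61266.
So M = m × MB = 2.61266 × 59.1 ≈ 154.4082 billion.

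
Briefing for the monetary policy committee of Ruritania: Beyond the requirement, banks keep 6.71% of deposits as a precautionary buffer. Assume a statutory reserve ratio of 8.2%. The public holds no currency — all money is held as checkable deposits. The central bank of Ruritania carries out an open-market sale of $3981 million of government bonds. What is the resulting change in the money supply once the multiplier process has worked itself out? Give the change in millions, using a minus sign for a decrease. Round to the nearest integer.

-26700 million

The money multiplier is m = 1 / (rr + e) = 1 / (0.082 + 0.0671) ≈ 6.70691.
The sale removes 3981 million of base, so ΔM = m × ΔMB = 6.70691 × (−3981) ≈ -26700.2087 million.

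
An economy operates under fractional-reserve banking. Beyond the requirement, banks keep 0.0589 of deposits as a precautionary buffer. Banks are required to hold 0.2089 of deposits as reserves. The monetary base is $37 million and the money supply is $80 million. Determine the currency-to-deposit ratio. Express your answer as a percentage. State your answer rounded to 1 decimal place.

Using m = M/MB = 80/37 ≈ 2.162162. From m = (1 + c)/(c + rr + e), rearranging gives 1 + c = m·(c + rr + e), so c·(1 − m) = m·(rr + e) − 1.
Hence c = [m·(rr + e) − 1]/(1 − m) = [2.162162 × (0.2089 + 0.0589) − 1] / (1 − 2.162162) ≈ 0.362233.

36.2%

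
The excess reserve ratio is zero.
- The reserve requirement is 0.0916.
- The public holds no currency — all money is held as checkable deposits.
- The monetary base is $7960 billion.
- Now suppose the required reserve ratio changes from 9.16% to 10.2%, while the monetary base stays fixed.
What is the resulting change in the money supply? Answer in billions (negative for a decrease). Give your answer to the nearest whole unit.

-8860 billion

Initially m₁ = 1 / (0.0916) ≈ 10.91703, so M₁ = 10.91703 × 7960 = 86899.5588 billion.
After the change m₂ = 1 / (0.102) ≈ 9.80392, so M₂ = 9.80392 × 7960 = 78039.2032 billion.
ΔM = M₂ − M₁ = 78039.2032 − 86899.5588 = -8860.3556 billion.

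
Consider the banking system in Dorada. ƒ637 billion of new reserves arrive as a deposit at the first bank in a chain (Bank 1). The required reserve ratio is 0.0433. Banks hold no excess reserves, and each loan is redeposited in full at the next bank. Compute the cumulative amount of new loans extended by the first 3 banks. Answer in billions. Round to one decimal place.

ƒ1750.2 billion

Bank i lends (1 − rr)^i of the original deposit: Bank 1 lends 637·0.9567 = 609.4179, Bank 2 lends 637·0.9567² ≈ 583.0301, and so on.
Summing a geometric series: total = 637·[0.9567·(1 − 0.9567^3) / (1 − 0.9567)] ≈ 1750.2329 billion.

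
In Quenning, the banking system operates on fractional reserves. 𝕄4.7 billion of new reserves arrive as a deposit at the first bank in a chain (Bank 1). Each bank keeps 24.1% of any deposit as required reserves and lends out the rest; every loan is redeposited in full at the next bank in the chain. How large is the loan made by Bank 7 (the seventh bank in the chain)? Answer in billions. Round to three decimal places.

𝕄0.682 billion

Each bank lends a fraction (1 − rr) = 0.7590 of the deposit it receives, so Bank 7 receives 4.7·0.7590^6 and lends 4.7·0.7590^7 ≈ 0.6820 billion.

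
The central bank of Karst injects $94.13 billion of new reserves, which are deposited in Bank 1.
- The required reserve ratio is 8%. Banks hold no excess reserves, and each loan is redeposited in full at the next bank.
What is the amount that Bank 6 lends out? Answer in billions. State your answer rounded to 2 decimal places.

Each bank lends a fraction (1 − rr) = 0.9200 of the deposit it receives, so Bank 6 receives 94.13·0.9200^5 and lends 94.13·0.9200^6 ≈ 57.0762 billion.

$57.08 billion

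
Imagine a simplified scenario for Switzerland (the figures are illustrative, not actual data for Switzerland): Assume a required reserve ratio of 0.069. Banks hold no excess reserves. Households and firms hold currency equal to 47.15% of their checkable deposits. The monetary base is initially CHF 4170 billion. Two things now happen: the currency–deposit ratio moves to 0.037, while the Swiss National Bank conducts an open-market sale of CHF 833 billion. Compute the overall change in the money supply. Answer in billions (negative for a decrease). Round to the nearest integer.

CHF 21293 billion

Before: m₁ = (1 + 0.4715) / (0.069 + 0.4715) ≈ 2.72248, MB₁ = 4170, so M₁ = 2.72248 × 4170 = 11352.7416 billion.
After: m₂ = (1 + 0.037) / (0.069 + 0.037) ≈ 9.78302, MB₂ = 4170 − 833 = 3337, so M₂ = 9.78302 × 3337 ≈ 32645.9377 billion.
ΔM = M₂ − M₁ = 32645.9377 − 11352.7416 = 21293.1961 billion.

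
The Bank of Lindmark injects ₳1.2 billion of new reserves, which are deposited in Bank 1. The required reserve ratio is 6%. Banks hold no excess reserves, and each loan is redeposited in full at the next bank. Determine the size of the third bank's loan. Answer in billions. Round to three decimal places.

Each bank lends a fraction (1 − rr) = 0.9400 of the deposit it receives, so Bank 3 receives 1.2·0.9400^2 and lends 1.2·0.9400^3 ≈ 0.9967 billion.

₳0.997 billion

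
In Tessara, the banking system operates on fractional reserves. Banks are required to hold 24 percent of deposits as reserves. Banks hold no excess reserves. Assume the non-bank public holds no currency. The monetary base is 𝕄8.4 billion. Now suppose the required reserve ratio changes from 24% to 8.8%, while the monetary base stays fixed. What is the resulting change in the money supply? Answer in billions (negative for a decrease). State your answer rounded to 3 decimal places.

Initially m₁ = 1 / (0.24) ≈ 4.16667, so M₁ = 4.16667 × 8.4 ≈ 35 billion.
After the change m₂ = 1 / (0.088) ≈ 11.36364, so M₂ = 11.36364 × 8.4 ≈ 95.4546 billion.
ΔM = M₂ − M₁ = 95.4546 − 35 = 60.4546 billion.

𝕄60.455 billion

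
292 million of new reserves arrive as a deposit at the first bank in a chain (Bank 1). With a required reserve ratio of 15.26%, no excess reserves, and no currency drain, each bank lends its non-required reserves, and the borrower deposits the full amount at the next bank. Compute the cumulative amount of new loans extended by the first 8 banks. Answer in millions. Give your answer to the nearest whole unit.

Bank i lends (1 − rr)^i of the original deposit: Bank 1 lends 292·0.8474 = 247.4408, Bank 2 lends 292·0.8474² ≈ 209.6813, and so on.
Summing a geometric series: total = 292·[0.8474·(1 − 0.8474^8) / (1 − 0.8474)] ≈ 1190.3533 million.

1190 million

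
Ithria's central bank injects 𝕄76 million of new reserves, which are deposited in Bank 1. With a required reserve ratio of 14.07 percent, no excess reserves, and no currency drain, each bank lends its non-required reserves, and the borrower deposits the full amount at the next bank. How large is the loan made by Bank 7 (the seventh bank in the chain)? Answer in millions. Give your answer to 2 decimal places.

𝕄26.29 million

Each bank lends a fraction (1 − rr) = 0.8593 of the deposit it receives, so Bank 7 receives 76·0.8593^6 and lends 76·0.8593^7 ≈ 26.2922 million.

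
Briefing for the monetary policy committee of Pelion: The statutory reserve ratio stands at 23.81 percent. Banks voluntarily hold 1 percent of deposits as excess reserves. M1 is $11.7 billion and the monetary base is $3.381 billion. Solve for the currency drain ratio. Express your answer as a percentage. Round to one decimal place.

5.7%

Using m = M/MB = 11.7/3.381 ≈ 3.460515. From m = (1 + c)/(c + rr + e), rearranging gives 1 + c = m·(c + rr + e), so c·(1 − m) = m·(rr + e) − 1.
Hence c = [m·(rr + e) − 1]/(1 − m) = [3.460515 × (0.2381 + 0.01) − 1] / (1 − 3.460515) ≈ 0.057486.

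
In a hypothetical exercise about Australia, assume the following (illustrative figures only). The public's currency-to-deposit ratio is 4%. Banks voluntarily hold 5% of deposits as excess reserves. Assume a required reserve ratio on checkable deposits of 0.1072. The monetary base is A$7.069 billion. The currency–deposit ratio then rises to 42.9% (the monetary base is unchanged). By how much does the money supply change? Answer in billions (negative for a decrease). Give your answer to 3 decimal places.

-20.048 billion

Initially m₁ = (1 + 0.04) / (0.1072 + 0.05 + 0.04) ≈ 5.27383, so M₁ = 5.27383 × 7.069 ≈ 37.2807 billion.
After the change m₂ = (1 + 0.429) / (0.1072 + 0.05 + 0.429) ≈ 2.43773, so M₂ = 2.43773 × 7.069 ≈ 17.2323 billion.
ΔM = M₂ − M₁ = 17.2323 − 37.2807 = -20.0484 billion.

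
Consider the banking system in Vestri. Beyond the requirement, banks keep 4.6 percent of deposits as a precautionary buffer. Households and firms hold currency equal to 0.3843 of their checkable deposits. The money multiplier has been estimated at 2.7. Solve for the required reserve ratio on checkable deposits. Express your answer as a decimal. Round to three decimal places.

Using m = 2.7. Since m = (1 + c)/(c + rr + e), the denominator satisfies c + rr + e = (1 + c)/m = (1 + 0.3843) / 2.7 ≈ 0.512704.
With c = 0.3843 and e = 0.046, the required reserve ratio on checkable deposits is 0.512704 − 0.3843 − 0.046 = 0.082404.

0.082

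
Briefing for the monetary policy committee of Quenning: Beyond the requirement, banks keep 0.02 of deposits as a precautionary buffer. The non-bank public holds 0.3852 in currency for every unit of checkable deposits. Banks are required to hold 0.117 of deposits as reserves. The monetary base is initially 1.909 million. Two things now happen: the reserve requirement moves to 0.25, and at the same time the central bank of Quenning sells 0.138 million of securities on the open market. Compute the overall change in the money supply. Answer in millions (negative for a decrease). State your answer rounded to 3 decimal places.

Before: m₁ = (1 + 0.3852) / (0.117 + 0.02 + 0.3852) ≈ 2.65262, MB₁ = 1.909, so M₁ = 2.65262 × 1.909 ≈ 5.0639 million.
After: m₂ = (1 + 0.3852) / (0.25 + 0.02 + 0.3852) ≈ 2.11416, MB₂ = 1.909 − 0.138 = 1.771, so M₂ = 2.11416 × 1.771 ≈ 3.7442 million.
ΔM = M₂ − M₁ = 3.7442 − 5.0639 = -1.3197 million.

-1.320 million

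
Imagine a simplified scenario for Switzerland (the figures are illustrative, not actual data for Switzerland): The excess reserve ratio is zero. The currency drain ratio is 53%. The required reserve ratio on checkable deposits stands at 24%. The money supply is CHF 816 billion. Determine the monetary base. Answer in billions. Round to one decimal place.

CHF 410.7 billion

The money multiplier is m = (1 + c) / (rr + c) = (1 + 0.53) / (0.24 + 0.53) ≈ 1.98701.
MB = M / m = 816 / 1.98701 ≈ 410.6673 billion.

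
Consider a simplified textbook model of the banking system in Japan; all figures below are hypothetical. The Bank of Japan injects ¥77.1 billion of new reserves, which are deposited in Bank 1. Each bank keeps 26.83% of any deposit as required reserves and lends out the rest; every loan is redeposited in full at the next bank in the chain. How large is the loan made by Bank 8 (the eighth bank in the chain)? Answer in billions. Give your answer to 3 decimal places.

¥6.335 billion

Each bank lends a fraction (1 − rr) = 0.7317 of the deposit it receives, so Bank 8 receives 77.1·0.7317^7 and lends 77.1·0.7317^8 ≈ 6.3346 billion.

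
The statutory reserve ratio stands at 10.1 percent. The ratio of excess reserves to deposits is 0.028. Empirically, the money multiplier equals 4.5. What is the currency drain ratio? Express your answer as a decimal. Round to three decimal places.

Using m = 4.5. From m = (1 + c)/(c + rr + e), rearranging gives 1 + c = m·(c + rr + e), so c·(1 − m) = m·(rr + e) − 1.
Hence c = [m·(rr + e) − 1]/(1 − m) = [4.5 × (0.101 + 0.028) − 1] / (1 − 4.5) ≈ 0.119857.

0.120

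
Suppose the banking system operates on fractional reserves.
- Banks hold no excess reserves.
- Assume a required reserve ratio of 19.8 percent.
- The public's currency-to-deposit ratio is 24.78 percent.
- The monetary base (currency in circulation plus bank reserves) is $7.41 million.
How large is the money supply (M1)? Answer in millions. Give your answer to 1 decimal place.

The money multiplier is m = (1 + c) / (rr + c) = (1 + 0.2478) / (0.198 + 0.2478) ≈ 2.7990.
So M = m × MB = 2.7990 × 7.41 ≈ 20.7406 million.

$20.7 million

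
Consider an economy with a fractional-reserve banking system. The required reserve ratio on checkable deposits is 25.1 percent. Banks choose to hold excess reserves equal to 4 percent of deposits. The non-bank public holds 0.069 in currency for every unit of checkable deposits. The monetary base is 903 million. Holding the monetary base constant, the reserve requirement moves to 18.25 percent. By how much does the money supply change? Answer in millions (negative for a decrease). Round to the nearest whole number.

Initially m₁ = (1 + 0.069) / (0.251 + 0.04 + 0.069) ≈ 2.9694, so M₁ = 2.9694 × 903 = 2681.3682 million.
After the change m₂ = (1 + 0.069) / (0.1825 + 0.04 + 0.069) ≈ 3.6672, so M₂ = 3.6672 × 903 = 3311.4816 million.
ΔM = M₂ − M₁ = 3311.4816 − 2681.3682 = 630.1134 million.

630 million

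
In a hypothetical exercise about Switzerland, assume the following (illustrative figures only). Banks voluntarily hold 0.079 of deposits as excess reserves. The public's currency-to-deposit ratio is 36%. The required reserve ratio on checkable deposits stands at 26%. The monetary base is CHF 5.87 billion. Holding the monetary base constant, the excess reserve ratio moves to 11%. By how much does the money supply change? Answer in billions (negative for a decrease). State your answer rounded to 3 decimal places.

-0.485 billion

Initially m₁ = (1 + 0.36) / (0.26 + 0.079 + 0.36) ≈ 1.94564, so M₁ = 1.94564 × 5.87 ≈ 11.4209 billion.
After the change m₂ = (1 + 0.36) / (0.26 + 0.11 + 0.36) ≈ 1.86301, so M₂ = 1.86301 × 5.87 ≈ 10.9359 billion.
ΔM = M₂ − M₁ = 10.9359 − 11.4209 = -0.485 billion.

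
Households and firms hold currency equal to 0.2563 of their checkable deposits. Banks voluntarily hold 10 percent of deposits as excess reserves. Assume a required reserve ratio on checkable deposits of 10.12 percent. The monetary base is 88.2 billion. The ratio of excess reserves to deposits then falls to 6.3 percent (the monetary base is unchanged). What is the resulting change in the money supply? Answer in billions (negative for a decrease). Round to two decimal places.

Initially m₁ = (1 + 0.2563) / (0.1012 + 0.1 + 0.2563) ≈ 2.74601, so M₁ = 2.74601 × 88.2 ≈ 242.1981 billion.
After the change m₂ = (1 + 0.2563) / (0.1012 + 0.063 + 0.2563) ≈ 2.98763, so M₂ = 2.98763 × 88.2 ≈ 263.509 billion.
ΔM = M₂ − M₁ = 263.509 − 242.1981 = 21.3109 billion.

21.31 billion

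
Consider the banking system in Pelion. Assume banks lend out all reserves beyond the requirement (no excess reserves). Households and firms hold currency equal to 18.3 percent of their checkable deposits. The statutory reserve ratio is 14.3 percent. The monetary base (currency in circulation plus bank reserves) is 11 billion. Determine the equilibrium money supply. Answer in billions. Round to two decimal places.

The money multiplier is m = (1 + c) / (rr + c) = (1 + 0.183) / (0.143 + 0.183) ≈ 3.62883.
So M = m × MB = 3.62883 × 11 ≈ 39.9171 billion.

39.92 billion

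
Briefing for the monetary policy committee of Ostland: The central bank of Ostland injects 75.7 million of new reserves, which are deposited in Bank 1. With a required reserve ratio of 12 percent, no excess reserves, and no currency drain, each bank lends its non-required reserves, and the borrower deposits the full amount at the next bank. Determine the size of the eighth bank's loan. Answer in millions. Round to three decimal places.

27.224 million

Each bank lends a fraction (1 − rr) = 0.8800 of the deposit it receives, so Bank 8 receives 75.7·0.8800^7 and lends 75.7·0.8800^8 ≈ 27.2243 million.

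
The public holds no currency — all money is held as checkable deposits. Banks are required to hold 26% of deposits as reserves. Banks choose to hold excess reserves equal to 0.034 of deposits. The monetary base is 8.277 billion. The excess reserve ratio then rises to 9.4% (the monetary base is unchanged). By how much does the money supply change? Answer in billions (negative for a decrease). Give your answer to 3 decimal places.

-4.772 billion

Initially m₁ = 1 / (0.26 + 0.034) ≈ 3.40136, so M₁ = 3.40136 × 8.277 ≈ 28.1531 billion.
After the change m₂ = 1 / (0.26 + 0.094) ≈ 2.82486, so M₂ = 2.82486 × 8.277 ≈ 23.3814 billion.
ΔM = M₂ − M₁ = 23.3814 − 28.1531 = -4.7717 billion.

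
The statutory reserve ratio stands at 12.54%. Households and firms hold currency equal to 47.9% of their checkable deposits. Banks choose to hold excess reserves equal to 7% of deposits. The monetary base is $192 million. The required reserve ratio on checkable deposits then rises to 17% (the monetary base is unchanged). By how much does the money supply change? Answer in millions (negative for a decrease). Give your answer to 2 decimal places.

Initially m₁ = (1 + 0.479) / (0.1254 + 0.07 + 0.479) ≈ 2.193060, so M₁ = 2.193060 × 192 ≈ 421.0675 million.
After the change m₂ = (1 + 0.479) / (0.17 + 0.07 + 0.479) ≈ 2.057024, so M₂ = 2.057024 × 192 ≈ 394.9486 million.
ΔM = M₂ − M₁ = 394.9486 − 421.0675 = -26.1189 million.

-26.12 million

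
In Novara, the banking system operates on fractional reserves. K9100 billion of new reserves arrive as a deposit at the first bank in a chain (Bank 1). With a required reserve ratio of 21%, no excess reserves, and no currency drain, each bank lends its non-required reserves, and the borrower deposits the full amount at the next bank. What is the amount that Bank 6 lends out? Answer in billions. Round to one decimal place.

Each bank lends a fraction (1 − rr) = 0.7900 of the deposit it receives, so Bank 6 receives 9100·0.7900^5 and lends 9100·0.7900^6 ≈ 2212.0958 billion.

K2212.1 billion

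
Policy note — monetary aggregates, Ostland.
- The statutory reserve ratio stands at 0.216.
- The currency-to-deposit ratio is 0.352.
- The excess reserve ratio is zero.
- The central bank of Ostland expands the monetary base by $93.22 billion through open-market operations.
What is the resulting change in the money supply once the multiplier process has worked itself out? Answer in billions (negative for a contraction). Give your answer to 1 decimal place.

$221.9 billion

The money multiplier is m = (1 + c) / (rr + c) = (1 + 0.352) / (0.216 + 0.352) ≈ 2.3803.
The purchase adds 93.22 billion of base, so ΔM = m × ΔMB = 2.3803 × (+93.22) ≈ 221.8916 billion.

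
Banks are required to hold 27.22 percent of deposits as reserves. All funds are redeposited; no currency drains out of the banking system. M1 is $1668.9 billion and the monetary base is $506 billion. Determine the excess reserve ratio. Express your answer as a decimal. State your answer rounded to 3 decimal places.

0.031

Using m = M/MB = 1668.9/506 ≈ 3.298221. Since m = (1 + c)/(c + rr + e), the denominator satisfies c + rr + e = (1 + c)/m = (1 + 0) / 3.298221 ≈ 0.303194.
With c = 0 and rr = 0.2722, the excess reserve ratio is 0.303194 − 0 − 0.2722 = 0.030994.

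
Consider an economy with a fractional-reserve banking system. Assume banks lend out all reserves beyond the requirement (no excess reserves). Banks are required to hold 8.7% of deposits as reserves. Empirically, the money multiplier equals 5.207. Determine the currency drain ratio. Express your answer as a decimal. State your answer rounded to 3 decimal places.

Using m = 5.207. From m = (1 + c)/(c + rr + e), rearranging gives 1 + c = m·(c + rr + e), so c·(1 − m) = m·(rr + e) − 1.
Hence c = [m·(rr + e) − 1]/(1 − m) = [5.207 × (0.087 + 0) − 1] / (1 − 5.207) ≈ 0.130019.

0.130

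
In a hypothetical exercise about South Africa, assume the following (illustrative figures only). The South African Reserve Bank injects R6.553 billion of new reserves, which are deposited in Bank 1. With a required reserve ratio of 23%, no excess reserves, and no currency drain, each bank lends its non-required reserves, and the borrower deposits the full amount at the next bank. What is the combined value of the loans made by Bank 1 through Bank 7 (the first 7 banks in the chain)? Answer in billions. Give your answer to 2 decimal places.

Bank i lends (1 − rr)^i of the original deposit: Bank 1 lends 6.553·0.7700 ≈ 5.0458, Bank 2 lends 6.553·0.7700² ≈ 3.8853, and so on.
Summing a geometric series: total = 6.553·[0.7700·(1 − 0.7700^7) / (1 − 0.7700)] ≈ 18.4175 billion.

R18.42 billion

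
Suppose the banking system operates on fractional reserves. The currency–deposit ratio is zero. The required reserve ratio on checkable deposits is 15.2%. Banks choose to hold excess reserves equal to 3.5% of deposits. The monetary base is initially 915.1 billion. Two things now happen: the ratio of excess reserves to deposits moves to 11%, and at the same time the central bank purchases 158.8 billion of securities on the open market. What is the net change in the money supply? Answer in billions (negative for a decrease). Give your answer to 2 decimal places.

Before: m₁ = 1 / (0.152 + 0.035) ≈ 5.3475936, MB₁ = 915.1, so M₁ = 5.3475936 × 915.1 ≈ 4893.5829 billion.
After: m₂ = 1 / (0.152 + 0.11) ≈ 3.8167939, MB₂ = 915.1 + 158.8 = 1073.9, so M₂ = 3.8167939 × 1073.9 ≈ 4098.855 billion.
ΔM = M₂ − M₁ = 4098.855 − 4893.5829 = -794.7279 billion.

-794.73 billion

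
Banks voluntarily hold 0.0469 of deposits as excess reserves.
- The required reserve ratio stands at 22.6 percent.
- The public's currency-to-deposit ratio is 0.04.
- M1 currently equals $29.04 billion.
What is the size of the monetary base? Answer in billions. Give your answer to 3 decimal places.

The money multiplier is m = (1 + c) / (rr + e + c) = (1 + 0.04) / (0.226 + 0.0469 + 0.04) ≈ 3.323746.
MB = M / m = 29.04 / 3.323746 ≈ 8.7371 billion.

$8.737 billion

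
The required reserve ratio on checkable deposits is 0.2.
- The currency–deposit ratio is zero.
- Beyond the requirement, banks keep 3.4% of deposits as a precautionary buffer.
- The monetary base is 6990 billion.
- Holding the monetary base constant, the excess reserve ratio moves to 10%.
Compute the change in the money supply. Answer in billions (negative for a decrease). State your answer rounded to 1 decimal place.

-6571.8 billion

Initially m₁ = 1 / (0.2 + 0.034) ≈ 4.273504, so M₁ = 4.273504 × 6990 ≈ 29871.793 billion.
After the change m₂ = 1 / (0.2 + 0.1) ≈ 3.333333, so M₂ = 3.333333 × 6990 ≈ 23299.9977 billion.
ΔM = M₂ − M₁ = 23299.9977 − 29871.793 = -6571.7953 billion.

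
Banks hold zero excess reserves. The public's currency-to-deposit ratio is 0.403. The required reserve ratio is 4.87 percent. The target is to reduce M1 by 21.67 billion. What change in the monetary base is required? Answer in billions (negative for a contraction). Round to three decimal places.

The money multiplier is m = (1 + c) / (rr + c) = (1 + 0.403) / (0.0487 + 0.403) ≈ 3.106044.
ΔMB = ΔM / m = (−21.67) / 3.106044 ≈ -6.9767 billion.

-6.977 billion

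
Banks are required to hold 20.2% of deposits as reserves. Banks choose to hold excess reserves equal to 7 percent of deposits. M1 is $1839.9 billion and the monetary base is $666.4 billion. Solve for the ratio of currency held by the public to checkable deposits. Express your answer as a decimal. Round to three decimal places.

0.141

Using m = M/MB = 1839.9/666.4 ≈ 2.760954. From m = (1 + c)/(c + rr + e), rearranging gives 1 + c = m·(c + rr + e), so c·(1 − m) = m·(rr + e) − 1.
Hence c = [m·(rr + e) − 1]/(1 − m) = [2.760954 × (0.202 + 0.07) − 1] / (1 − 2.760954) ≈ 0.141412.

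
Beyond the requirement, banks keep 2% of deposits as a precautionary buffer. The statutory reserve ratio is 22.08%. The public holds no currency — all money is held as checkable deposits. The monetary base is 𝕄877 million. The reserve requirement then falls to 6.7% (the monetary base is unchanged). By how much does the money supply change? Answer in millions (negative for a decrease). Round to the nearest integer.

Initially m₁ = 1 / (0.2208 + 0.02) ≈ 4.1528, so M₁ = 4.1528 × 877 = 3642.0056 million.
After the change m₂ = 1 / (0.067 + 0.02) ≈ 11.4943, so M₂ = 11.4943 × 877 = 10080.5011 million.
ΔM = M₂ − M₁ = 10080.5011 − 3642.0056 = 6438.4955 million.

𝕄6438 million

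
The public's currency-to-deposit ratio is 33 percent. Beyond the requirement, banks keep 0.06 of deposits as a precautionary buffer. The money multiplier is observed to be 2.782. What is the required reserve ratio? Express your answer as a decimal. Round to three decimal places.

0.088

Using m = 2.782. Since m = (1 + c)/(c + rr + e), the denominator satisfies c + rr + e = (1 + c)/m = (1 + 0.33) / 2.782 ≈ 0.478073.
With c = 0.33 and e = 0.06, the required reserve ratio is 0.478073 − 0.33 − 0.06 = 0.088073.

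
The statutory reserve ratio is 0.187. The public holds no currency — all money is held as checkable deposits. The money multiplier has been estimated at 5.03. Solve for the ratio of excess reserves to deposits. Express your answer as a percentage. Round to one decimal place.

Using m = 5.03. Since m = (1 + c)/(c + rr + e), the denominator satisfies c + rr + e = (1 + c)/m = (1 + 0) / 5.03 ≈ 0.198807.
With c = 0 and rr = 0.187, the ratio of excess reserves to deposits is 0.198807 − 0 − 0.187 = 0.011807.

1.2%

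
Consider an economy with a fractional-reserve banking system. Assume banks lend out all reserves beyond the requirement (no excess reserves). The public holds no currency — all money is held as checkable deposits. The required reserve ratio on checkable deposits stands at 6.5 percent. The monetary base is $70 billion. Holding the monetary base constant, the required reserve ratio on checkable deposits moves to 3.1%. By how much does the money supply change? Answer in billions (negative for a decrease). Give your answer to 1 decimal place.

$1181.1 billion

Initially m₁ = 1 / (0.065) ≈ 15.3846, so M₁ = 15.3846 × 70 = 1076.922 billion.
After the change m₂ = 1 / (0.031) ≈ 32.2581, so M₂ = 32.2581 × 70 = 2258.067 billion.
ΔM = M₂ − M₁ = 2258.067 − 1076.922 = 1181.145 billion.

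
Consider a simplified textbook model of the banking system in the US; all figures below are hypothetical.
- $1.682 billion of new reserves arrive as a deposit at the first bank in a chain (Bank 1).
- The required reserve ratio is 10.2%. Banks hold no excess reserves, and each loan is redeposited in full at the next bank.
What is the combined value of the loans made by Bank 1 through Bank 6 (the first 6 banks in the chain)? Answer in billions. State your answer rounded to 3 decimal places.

Bank i lends (1 − rr)^i of the original deposit: Bank 1 lends 1.682·0.8980 ≈ 1.5104, Bank 2 lends 1.682·0.8980² ≈ 1.3564, and so on.
Summing a geometric series: total = 1.682·[0.8980·(1 − 0.8980^6) / (1 − 0.8980)] ≈ 7.0429 billion.

$7.043 billion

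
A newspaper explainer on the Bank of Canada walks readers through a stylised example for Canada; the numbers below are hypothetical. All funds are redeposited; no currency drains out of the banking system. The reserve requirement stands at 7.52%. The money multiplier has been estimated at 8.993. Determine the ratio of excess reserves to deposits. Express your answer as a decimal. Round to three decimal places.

0.036

Using m = 8.993. Since m = (1 + c)/(c + rr + e), the denominator satisfies c + rr + e = (1 + c)/m = (1 + 0) / 8.993 ≈ 0.111198.
With c = 0 and rr = 0.0752, the ratio of excess reserves to deposits is 0.111198 − 0 − 0.0752 = 0.035998.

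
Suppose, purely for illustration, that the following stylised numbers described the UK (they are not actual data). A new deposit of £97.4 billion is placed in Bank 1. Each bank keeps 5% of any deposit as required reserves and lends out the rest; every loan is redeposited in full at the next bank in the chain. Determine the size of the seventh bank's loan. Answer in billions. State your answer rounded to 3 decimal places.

Each bank lends a fraction (1 − rr) = 0.9500 of the deposit it receives, so Bank 7 receives 97.4·0.9500^6 and lends 97.4·0.9500^7 ≈ 68.0181 billion.

£68.018 billion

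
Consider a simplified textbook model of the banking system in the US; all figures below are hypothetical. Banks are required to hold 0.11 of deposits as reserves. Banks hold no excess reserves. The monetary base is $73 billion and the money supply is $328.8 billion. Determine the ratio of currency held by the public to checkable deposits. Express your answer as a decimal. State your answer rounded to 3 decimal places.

Using m = M/MB = 328.8/73 ≈ 4.504110. From m = (1 + c)/(c + rr + e), rearranging gives 1 + c = m·(c + rr + e), so c·(1 − m) = m·(rr + e) − 1.
Hence c = [m·(rr + e) − 1]/(1 − m) = [4.504110 × (0.11 + 0) − 1] / (1 − 4.504110) ≈ 0.143987.

0.144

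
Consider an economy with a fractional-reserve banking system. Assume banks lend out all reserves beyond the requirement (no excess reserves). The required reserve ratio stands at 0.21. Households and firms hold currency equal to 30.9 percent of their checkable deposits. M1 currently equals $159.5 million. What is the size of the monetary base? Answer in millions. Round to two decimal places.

The money multiplier is m = (1 + c) / (rr + c) = (1 + 0.309) / (0.21 + 0.309) ≈ 2.522158.
MB = M / m = 159.5 / 2.522158 ≈ 63.2395 million.

$63.24 million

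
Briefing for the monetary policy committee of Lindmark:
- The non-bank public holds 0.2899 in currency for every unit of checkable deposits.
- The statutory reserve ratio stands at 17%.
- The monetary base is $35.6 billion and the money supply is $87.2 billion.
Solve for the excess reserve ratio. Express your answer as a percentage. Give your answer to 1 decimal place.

6.7%

Using m = M/MB = 87.2/35.6 ≈ 2.449438. Since m = (1 + c)/(c + rr + e), the denominator satisfies c + rr + e = (1 + c)/m = (1 + 0.2899) / 2.449438 ≈ 0.526611.
With c = 0.2899 and rr = 0.17, the excess reserve ratio is 0.526611 − 0.2899 − 0.17 = 0.066711.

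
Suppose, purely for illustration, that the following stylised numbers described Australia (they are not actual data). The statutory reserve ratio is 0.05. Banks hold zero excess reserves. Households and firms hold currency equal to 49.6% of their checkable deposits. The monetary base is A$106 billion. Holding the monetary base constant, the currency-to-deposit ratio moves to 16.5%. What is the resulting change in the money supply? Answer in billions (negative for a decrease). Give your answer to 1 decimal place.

A$283.9 billion

Initially m₁ = (1 + 0.496) / (0.05 + 0.496) ≈ 2.73993, so M₁ = 2.73993 × 106 ≈ 290.4326 billion.
After the change m₂ = (1 + 0.165) / (0.05 + 0.165) ≈ 5.41860, so M₂ = 5.41860 × 106 = 574.3716 billion.
ΔM = M₂ − M₁ = 574.3716 − 290.4326 = 283.939 billion.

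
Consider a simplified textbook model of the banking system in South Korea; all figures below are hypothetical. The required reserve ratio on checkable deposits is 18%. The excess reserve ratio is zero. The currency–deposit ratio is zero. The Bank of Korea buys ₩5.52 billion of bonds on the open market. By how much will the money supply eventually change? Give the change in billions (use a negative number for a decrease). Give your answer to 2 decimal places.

The simple money multiplier is m = 1/rr = 1/0.18 ≈ 5.5556.
An open-market purchase increases the monetary base by 5.52 billion, so ΔM = m × ΔMB = 5.5556 × 5.52 ≈ 30.6669 billion.

₩30.67 billion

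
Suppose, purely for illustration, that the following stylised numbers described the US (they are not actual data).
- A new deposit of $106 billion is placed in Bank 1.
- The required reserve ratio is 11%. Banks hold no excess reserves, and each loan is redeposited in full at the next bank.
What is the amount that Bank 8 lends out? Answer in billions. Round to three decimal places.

Each bank lends a fraction (1 − rr) = 0.8900 of the deposit it receives, so Bank 8 receives 106·0.8900^7 and lends 106·0.8900^8 ≈ 41.7278 billion.

$41.728 billion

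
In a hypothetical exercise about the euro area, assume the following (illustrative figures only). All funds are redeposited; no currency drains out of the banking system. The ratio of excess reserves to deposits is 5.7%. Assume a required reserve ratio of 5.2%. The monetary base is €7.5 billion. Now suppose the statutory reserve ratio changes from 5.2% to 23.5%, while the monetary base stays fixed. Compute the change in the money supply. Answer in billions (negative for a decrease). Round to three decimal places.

Initially m₁ = 1 / (0.052 + 0.057) ≈ 9.17431, so M₁ = 9.17431 × 7.5 ≈ 68.8073 billion.
After the change m₂ = 1 / (0.235 + 0.057) ≈ 3.42466, so M₂ = 3.42466 × 7.5 ≈ 25.6849 billion.
ΔM = M₂ − M₁ = 25.6849 − 68.8073 = -43.1224 billion.

-43.122 billion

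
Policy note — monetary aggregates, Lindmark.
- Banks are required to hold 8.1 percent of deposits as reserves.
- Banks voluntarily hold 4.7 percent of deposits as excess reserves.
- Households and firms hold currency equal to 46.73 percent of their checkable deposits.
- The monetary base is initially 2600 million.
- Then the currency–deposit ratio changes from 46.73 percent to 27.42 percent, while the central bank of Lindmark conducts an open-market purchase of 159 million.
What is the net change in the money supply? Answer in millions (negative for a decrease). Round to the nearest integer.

Before: m₁ = (1 + 0.4673) / (0.081 + 0.047 + 0.4673) ≈ 2.46481, MB₁ = 2600, so M₁ = 2.46481 × 2600 = 6408.506 million.
After: m₂ = (1 + 0.2742) / (0.081 + 0.047 + 0.2742) ≈ 3.16808, MB₂ = 2600 + 159 = 2759, so M₂ = 3.16808 × 2759 ≈ 8740.7327 million.
ΔM = M₂ − M₁ = 8740.7327 − 6408.506 = 2332.2267 million.

2332 million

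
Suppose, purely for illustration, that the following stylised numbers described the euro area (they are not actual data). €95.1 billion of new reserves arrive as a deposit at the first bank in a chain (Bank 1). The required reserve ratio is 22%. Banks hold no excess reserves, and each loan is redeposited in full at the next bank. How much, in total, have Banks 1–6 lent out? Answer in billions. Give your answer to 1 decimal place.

€261.2 billion

Bank i lends (1 − rr)^i of the original deposit: Bank 1 lends 95.1·0.7800 = 74.1780, Bank 2 lends 95.1·0.7800² ≈ 57.8588, and so on.
Summing a geometric series: total = 95.1·[0.7800·(1 − 0.7800^6) / (1 − 0.7800)] ≈ 261.2416 billion.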